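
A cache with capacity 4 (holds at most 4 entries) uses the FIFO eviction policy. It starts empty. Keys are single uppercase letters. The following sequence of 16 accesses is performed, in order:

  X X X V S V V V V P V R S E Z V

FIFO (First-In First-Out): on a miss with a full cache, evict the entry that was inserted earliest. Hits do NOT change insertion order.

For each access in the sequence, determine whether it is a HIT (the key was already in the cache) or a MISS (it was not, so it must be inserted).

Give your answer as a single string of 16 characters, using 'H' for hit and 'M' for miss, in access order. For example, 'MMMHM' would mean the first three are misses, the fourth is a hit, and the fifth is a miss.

Answer: MHHMMHHHHMHMHMMM

Derivation:
FIFO simulation (capacity=4):
  1. access X: MISS. Cache (old->new): [X]
  2. access X: HIT. Cache (old->new): [X]
  3. access X: HIT. Cache (old->new): [X]
  4. access V: MISS. Cache (old->new): [X V]
  5. access S: MISS. Cache (old->new): [X V S]
  6. access V: HIT. Cache (old->new): [X V S]
  7. access V: HIT. Cache (old->new): [X V S]
  8. access V: HIT. Cache (old->new): [X V S]
  9. access V: HIT. Cache (old->new): [X V S]
  10. access P: MISS. Cache (old->new): [X V S P]
  11. access V: HIT. Cache (old->new): [X V S P]
  12. access R: MISS, evict X. Cache (old->new): [V S P R]
  13. access S: HIT. Cache (old->new): [V S P R]
  14. access E: MISS, evict V. Cache (old->new): [S P R E]
  15. access Z: MISS, evict S. Cache (old->new): [P R E Z]
  16. access V: MISS, evict P. Cache (old->new): [R E Z V]
Total: 8 hits, 8 misses, 4 evictions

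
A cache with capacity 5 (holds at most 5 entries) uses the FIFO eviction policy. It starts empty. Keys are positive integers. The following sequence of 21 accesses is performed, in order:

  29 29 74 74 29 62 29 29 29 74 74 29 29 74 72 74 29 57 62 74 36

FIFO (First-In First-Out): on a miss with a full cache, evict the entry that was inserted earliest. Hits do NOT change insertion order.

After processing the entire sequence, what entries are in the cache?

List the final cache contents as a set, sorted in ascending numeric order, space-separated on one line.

Answer: 36 57 62 72 74

Derivation:
FIFO simulation (capacity=5):
  1. access 29: MISS. Cache (old->new): [29]
  2. access 29: HIT. Cache (old->new): [29]
  3. access 74: MISS. Cache (old->new): [29 74]
  4. access 74: HIT. Cache (old->new): [29 74]
  5. access 29: HIT. Cache (old->new): [29 74]
  6. access 62: MISS. Cache (old->new): [29 74 62]
  7. access 29: HIT. Cache (old->new): [29 74 62]
  8. access 29: HIT. Cache (old->new): [29 74 62]
  9. access 29: HIT. Cache (old->new): [29 74 62]
  10. access 74: HIT. Cache (old->new): [29 74 62]
  11. access 74: HIT. Cache (old->new): [29 74 62]
  12. access 29: HIT. Cache (old->new): [29 74 62]
  13. access 29: HIT. Cache (old->new): [29 74 62]
  14. access 74: HIT. Cache (old->new): [29 74 62]
  15. access 72: MISS. Cache (old->new): [29 74 62 72]
  16. access 74: HIT. Cache (old->new): [29 74 62 72]
  17. access 29: HIT. Cache (old->new): [29 74 62 72]
  18. access 57: MISS. Cache (old->new): [29 74 62 72 57]
  19. access 62: HIT. Cache (old->new): [29 74 62 72 57]
  20. access 74: HIT. Cache (old->new): [29 74 62 72 57]
  21. access 36: MISS, evict 29. Cache (old->new): [74 62 72 57 36]
Total: 15 hits, 6 misses, 1 evictions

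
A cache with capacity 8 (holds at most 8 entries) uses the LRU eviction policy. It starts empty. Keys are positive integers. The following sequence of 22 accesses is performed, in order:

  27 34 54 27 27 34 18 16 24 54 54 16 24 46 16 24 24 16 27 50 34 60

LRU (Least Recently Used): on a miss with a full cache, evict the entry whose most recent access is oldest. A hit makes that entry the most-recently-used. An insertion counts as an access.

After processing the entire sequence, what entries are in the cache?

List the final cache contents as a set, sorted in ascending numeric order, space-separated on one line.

LRU simulation (capacity=8):
  1. access 27: MISS. Cache (LRU->MRU): [27]
  2. access 34: MISS. Cache (LRU->MRU): [27 34]
  3. access 54: MISS. Cache (LRU->MRU): [27 34 54]
  4. access 27: HIT. Cache (LRU->MRU): [34 54 27]
  5. access 27: HIT. Cache (LRU->MRU): [34 54 27]
  6. access 34: HIT. Cache (LRU->MRU): [54 27 34]
  7. access 18: MISS. Cache (LRU->MRU): [54 27 34 18]
  8. access 16: MISS. Cache (LRU->MRU): [54 27 34 18 16]
  9. access 24: MISS. Cache (LRU->MRU): [54 27 34 18 16 24]
  10. access 54: HIT. Cache (LRU->MRU): [27 34 18 16 24 54]
  11. access 54: HIT. Cache (LRU->MRU): [27 34 18 16 24 54]
  12. access 16: HIT. Cache (LRU->MRU): [27 34 18 24 54 16]
  13. access 24: HIT. Cache (LRU->MRU): [27 34 18 54 16 24]
  14. access 46: MISS. Cache (LRU->MRU): [27 34 18 54 16 24 46]
  15. access 16: HIT. Cache (LRU->MRU): [27 34 18 54 24 46 16]
  16. access 24: HIT. Cache (LRU->MRU): [27 34 18 54 46 16 24]
  17. access 24: HIT. Cache (LRU->MRU): [27 34 18 54 46 16 24]
  18. access 16: HIT. Cache (LRU->MRU): [27 34 18 54 46 24 16]
  19. access 27: HIT. Cache (LRU->MRU): [34 18 54 46 24 16 27]
  20. access 50: MISS. Cache (LRU->MRU): [34 18 54 46 24 16 27 50]
  21. access 34: HIT. Cache (LRU->MRU): [18 54 46 24 16 27 50 34]
  22. access 60: MISS, evict 18. Cache (LRU->MRU): [54 46 24 16 27 50 34 60]
Total: 13 hits, 9 misses, 1 evictions

Answer: 16 24 27 34 46 50 54 60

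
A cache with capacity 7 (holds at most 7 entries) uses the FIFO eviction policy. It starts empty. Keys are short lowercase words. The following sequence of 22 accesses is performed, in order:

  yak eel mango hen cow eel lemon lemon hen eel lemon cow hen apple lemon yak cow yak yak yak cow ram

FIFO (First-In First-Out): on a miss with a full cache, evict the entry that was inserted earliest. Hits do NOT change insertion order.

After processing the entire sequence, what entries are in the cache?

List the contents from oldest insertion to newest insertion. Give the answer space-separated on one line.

Answer: eel mango hen cow lemon apple ram

Derivation:
FIFO simulation (capacity=7):
  1. access yak: MISS. Cache (old->new): [yak]
  2. access eel: MISS. Cache (old->new): [yak eel]
  3. access mango: MISS. Cache (old->new): [yak eel mango]
  4. access hen: MISS. Cache (old->new): [yak eel mango hen]
  5. access cow: MISS. Cache (old->new): [yak eel mango hen cow]
  6. access eel: HIT. Cache (old->new): [yak eel mango hen cow]
  7. access lemon: MISS. Cache (old->new): [yak eel mango hen cow lemon]
  8. access lemon: HIT. Cache (old->new): [yak eel mango hen cow lemon]
  9. access hen: HIT. Cache (old->new): [yak eel mango hen cow lemon]
  10. access eel: HIT. Cache (old->new): [yak eel mango hen cow lemon]
  11. access lemon: HIT. Cache (old->new): [yak eel mango hen cow lemon]
  12. access cow: HIT. Cache (old->new): [yak eel mango hen cow lemon]
  13. access hen: HIT. Cache (old->new): [yak eel mango hen cow lemon]
  14. access apple: MISS. Cache (old->new): [yak eel mango hen cow lemon apple]
  15. access lemon: HIT. Cache (old->new): [yak eel mango hen cow lemon apple]
  16. access yak: HIT. Cache (old->new): [yak eel mango hen cow lemon apple]
  17. access cow: HIT. Cache (old->new): [yak eel mango hen cow lemon apple]
  18. access yak: HIT. Cache (old->new): [yak eel mango hen cow lemon apple]
  19. access yak: HIT. Cache (old->new): [yak eel mango hen cow lemon apple]
  20. access yak: HIT. Cache (old->new): [yak eel mango hen cow lemon apple]
  21. access cow: HIT. Cache (old->new): [yak eel mango hen cow lemon apple]
  22. access ram: MISS, evict yak. Cache (old->new): [eel mango hen cow lemon apple ram]
Total: 14 hits, 8 misses, 1 evictions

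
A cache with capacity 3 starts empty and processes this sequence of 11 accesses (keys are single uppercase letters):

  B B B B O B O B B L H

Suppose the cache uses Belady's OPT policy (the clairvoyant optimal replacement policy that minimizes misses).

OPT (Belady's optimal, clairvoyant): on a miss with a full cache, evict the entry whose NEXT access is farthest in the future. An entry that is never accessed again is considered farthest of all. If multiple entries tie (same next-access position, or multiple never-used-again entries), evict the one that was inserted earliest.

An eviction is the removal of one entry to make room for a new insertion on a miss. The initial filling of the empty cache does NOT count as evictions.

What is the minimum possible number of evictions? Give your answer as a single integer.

OPT (Belady) simulation (capacity=3):
  1. access B: MISS. Cache: [B]
  2. access B: HIT. Next use of B: step 3. Cache: [B]
  3. access B: HIT. Next use of B: step 4. Cache: [B]
  4. access B: HIT. Next use of B: step 6. Cache: [B]
  5. access O: MISS. Cache: [B O]
  6. access B: HIT. Next use of B: step 8. Cache: [B O]
  7. access O: HIT. Next use of O: never. Cache: [B O]
  8. access B: HIT. Next use of B: step 9. Cache: [B O]
  9. access B: HIT. Next use of B: never. Cache: [B O]
  10. access L: MISS. Cache: [B O L]
  11. access H: MISS, evict B (next use: never). Cache: [O L H]
Total: 7 hits, 4 misses, 1 evictions

Answer: 1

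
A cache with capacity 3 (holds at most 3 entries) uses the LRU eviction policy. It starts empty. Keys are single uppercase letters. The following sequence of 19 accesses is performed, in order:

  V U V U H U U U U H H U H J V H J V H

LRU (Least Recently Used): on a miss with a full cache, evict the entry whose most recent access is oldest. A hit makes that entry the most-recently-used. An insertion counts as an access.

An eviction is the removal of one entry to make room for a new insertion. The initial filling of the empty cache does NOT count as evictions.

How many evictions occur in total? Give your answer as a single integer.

LRU simulation (capacity=3):
  1. access V: MISS. Cache (LRU->MRU): [V]
  2. access U: MISS. Cache (LRU->MRU): [V U]
  3. access V: HIT. Cache (LRU->MRU): [U V]
  4. access U: HIT. Cache (LRU->MRU): [V U]
  5. access H: MISS. Cache (LRU->MRU): [V U H]
  6. access U: HIT. Cache (LRU->MRU): [V H U]
  7. access U: HIT. Cache (LRU->MRU): [V H U]
  8. access U: HIT. Cache (LRU->MRU): [V H U]
  9. access U: HIT. Cache (LRU->MRU): [V H U]
  10. access H: HIT. Cache (LRU->MRU): [V U H]
  11. access H: HIT. Cache (LRU->MRU): [V U H]
  12. access U: HIT. Cache (LRU->MRU): [V H U]
  13. access H: HIT. Cache (LRU->MRU): [V U H]
  14. access J: MISS, evict V. Cache (LRU->MRU): [U H J]
  15. access V: MISS, evict U. Cache (LRU->MRU): [H J V]
  16. access H: HIT. Cache (LRU->MRU): [J V H]
  17. access J: HIT. Cache (LRU->MRU): [V H J]
  18. access V: HIT. Cache (LRU->MRU): [H J V]
  19. access H: HIT. Cache (LRU->MRU): [J V H]
Total: 14 hits, 5 misses, 2 evictions

Answer: 2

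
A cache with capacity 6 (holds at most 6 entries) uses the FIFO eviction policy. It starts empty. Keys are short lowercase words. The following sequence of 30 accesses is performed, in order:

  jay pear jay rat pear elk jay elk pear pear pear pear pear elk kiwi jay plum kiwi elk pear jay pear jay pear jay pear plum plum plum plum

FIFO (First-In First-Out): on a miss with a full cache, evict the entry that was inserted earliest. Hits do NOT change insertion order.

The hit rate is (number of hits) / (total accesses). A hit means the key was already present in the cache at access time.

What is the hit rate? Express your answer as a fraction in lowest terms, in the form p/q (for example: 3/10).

Answer: 4/5

Derivation:
FIFO simulation (capacity=6):
  1. access jay: MISS. Cache (old->new): [jay]
  2. access pear: MISS. Cache (old->new): [jay pear]
  3. access jay: HIT. Cache (old->new): [jay pear]
  4. access rat: MISS. Cache (old->new): [jay pear rat]
  5. access pear: HIT. Cache (old->new): [jay pear rat]
  6. access elk: MISS. Cache (old->new): [jay pear rat elk]
  7. access jay: HIT. Cache (old->new): [jay pear rat elk]
  8. access elk: HIT. Cache (old->new): [jay pear rat elk]
  9. access pear: HIT. Cache (old->new): [jay pear rat elk]
  10. access pear: HIT. Cache (old->new): [jay pear rat elk]
  11. access pear: HIT. Cache (old->new): [jay pear rat elk]
  12. access pear: HIT. Cache (old->new): [jay pear rat elk]
  13. access pear: HIT. Cache (old->new): [jay pear rat elk]
  14. access elk: HIT. Cache (old->new): [jay pear rat elk]
  15. access kiwi: MISS. Cache (old->new): [jay pear rat elk kiwi]
  16. access jay: HIT. Cache (old->new): [jay pear rat elk kiwi]
  17. access plum: MISS. Cache (old->new): [jay pear rat elk kiwi plum]
  18. access kiwi: HIT. Cache (old->new): [jay pear rat elk kiwi plum]
  19. access elk: HIT. Cache (old->new): [jay pear rat elk kiwi plum]
  20. access pear: HIT. Cache (old->new): [jay pear rat elk kiwi plum]
  21. access jay: HIT. Cache (old->new): [jay pear rat elk kiwi plum]
  22. access pear: HIT. Cache (old->new): [jay pear rat elk kiwi plum]
  23. access jay: HIT. Cache (old->new): [jay pear rat elk kiwi plum]
  24. access pear: HIT. Cache (old->new): [jay pear rat elk kiwi plum]
  25. access jay: HIT. Cache (old->new): [jay pear rat elk kiwi plum]
  26. access pear: HIT. Cache (old->new): [jay pear rat elk kiwi plum]
  27. access plum: HIT. Cache (old->new): [jay pear rat elk kiwi plum]
  28. access plum: HIT. Cache (old->new): [jay pear rat elk kiwi plum]
  29. access plum: HIT. Cache (old->new): [jay pear rat elk kiwi plum]
  30. access plum: HIT. Cache (old->new): [jay pear rat elk kiwi plum]
Total: 24 hits, 6 misses, 0 evictions

Hit rate = 24/30 = 4/5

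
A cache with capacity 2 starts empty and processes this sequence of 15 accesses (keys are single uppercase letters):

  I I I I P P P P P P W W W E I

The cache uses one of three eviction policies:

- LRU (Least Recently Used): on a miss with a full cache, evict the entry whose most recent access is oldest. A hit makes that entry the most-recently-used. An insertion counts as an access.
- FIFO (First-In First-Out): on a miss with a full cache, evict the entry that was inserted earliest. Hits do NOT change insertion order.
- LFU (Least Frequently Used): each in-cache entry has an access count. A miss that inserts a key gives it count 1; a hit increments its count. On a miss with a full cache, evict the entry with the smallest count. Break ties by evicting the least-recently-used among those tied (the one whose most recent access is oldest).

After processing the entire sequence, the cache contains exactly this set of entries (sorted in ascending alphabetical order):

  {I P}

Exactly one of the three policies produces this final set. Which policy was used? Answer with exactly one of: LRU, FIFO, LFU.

Answer: LFU

Derivation:
Simulating under each policy and comparing final sets:
  LRU: final set = {E I} -> differs
  FIFO: final set = {E I} -> differs
  LFU: final set = {I P} -> MATCHES target
Only LFU produces the target set.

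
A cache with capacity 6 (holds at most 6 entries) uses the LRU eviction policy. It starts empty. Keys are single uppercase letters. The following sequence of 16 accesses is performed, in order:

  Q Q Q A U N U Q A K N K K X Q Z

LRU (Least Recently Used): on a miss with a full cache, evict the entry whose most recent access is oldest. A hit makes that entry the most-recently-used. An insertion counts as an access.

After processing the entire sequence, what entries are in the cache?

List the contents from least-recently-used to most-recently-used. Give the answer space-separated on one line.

Answer: A N K X Q Z

Derivation:
LRU simulation (capacity=6):
  1. access Q: MISS. Cache (LRU->MRU): [Q]
  2. access Q: HIT. Cache (LRU->MRU): [Q]
  3. access Q: HIT. Cache (LRU->MRU): [Q]
  4. access A: MISS. Cache (LRU->MRU): [Q A]
  5. access U: MISS. Cache (LRU->MRU): [Q A U]
  6. access N: MISS. Cache (LRU->MRU): [Q A U N]
  7. access U: HIT. Cache (LRU->MRU): [Q A N U]
  8. access Q: HIT. Cache (LRU->MRU): [A N U Q]
  9. access A: HIT. Cache (LRU->MRU): [N U Q A]
  10. access K: MISS. Cache (LRU->MRU): [N U Q A K]
  11. access N: HIT. Cache (LRU->MRU): [U Q A K N]
  12. access K: HIT. Cache (LRU->MRU): [U Q A N K]
  13. access K: HIT. Cache (LRU->MRU): [U Q A N K]
  14. access X: MISS. Cache (LRU->MRU): [U Q A N K X]
  15. access Q: HIT. Cache (LRU->MRU): [U A N K X Q]
  16. access Z: MISS, evict U. Cache (LRU->MRU): [A N K X Q Z]
Total: 9 hits, 7 misses, 1 evictions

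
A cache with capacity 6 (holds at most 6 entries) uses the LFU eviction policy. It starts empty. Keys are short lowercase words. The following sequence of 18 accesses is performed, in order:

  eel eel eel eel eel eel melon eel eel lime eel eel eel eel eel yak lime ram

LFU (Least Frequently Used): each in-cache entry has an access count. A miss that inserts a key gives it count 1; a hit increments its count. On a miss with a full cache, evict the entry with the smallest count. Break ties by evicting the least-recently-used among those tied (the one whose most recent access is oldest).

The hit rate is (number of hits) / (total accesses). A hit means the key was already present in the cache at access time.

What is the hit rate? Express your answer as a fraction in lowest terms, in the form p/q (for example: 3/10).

LFU simulation (capacity=6):
  1. access eel: MISS. Cache: [eel(c=1)]
  2. access eel: HIT, count now 2. Cache: [eel(c=2)]
  3. access eel: HIT, count now 3. Cache: [eel(c=3)]
  4. access eel: HIT, count now 4. Cache: [eel(c=4)]
  5. access eel: HIT, count now 5. Cache: [eel(c=5)]
  6. access eel: HIT, count now 6. Cache: [eel(c=6)]
  7. access melon: MISS. Cache: [melon(c=1) eel(c=6)]
  8. access eel: HIT, count now 7. Cache: [melon(c=1) eel(c=7)]
  9. access eel: HIT, count now 8. Cache: [melon(c=1) eel(c=8)]
  10. access lime: MISS. Cache: [melon(c=1) lime(c=1) eel(c=8)]
  11. access eel: HIT, count now 9. Cache: [melon(c=1) lime(c=1) eel(c=9)]
  12. access eel: HIT, count now 10. Cache: [melon(c=1) lime(c=1) eel(c=10)]
  13. access eel: HIT, count now 11. Cache: [melon(c=1) lime(c=1) eel(c=11)]
  14. access eel: HIT, count now 12. Cache: [melon(c=1) lime(c=1) eel(c=12)]
  15. access eel: HIT, count now 13. Cache: [melon(c=1) lime(c=1) eel(c=13)]
  16. access yak: MISS. Cache: [melon(c=1) lime(c=1) yak(c=1) eel(c=13)]
  17. access lime: HIT, count now 2. Cache: [melon(c=1) yak(c=1) lime(c=2) eel(c=13)]
  18. access ram: MISS. Cache: [melon(c=1) yak(c=1) ram(c=1) lime(c=2) eel(c=13)]
Total: 13 hits, 5 misses, 0 evictions

Hit rate = 13/18

Answer: 13/18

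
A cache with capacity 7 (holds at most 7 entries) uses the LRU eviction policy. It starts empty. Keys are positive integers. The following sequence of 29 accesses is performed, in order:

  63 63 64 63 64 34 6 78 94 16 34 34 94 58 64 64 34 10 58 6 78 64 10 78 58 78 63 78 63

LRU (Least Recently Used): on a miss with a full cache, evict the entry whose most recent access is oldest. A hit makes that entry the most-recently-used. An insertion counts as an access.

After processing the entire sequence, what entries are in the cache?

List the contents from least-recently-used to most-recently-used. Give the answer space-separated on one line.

LRU simulation (capacity=7):
  1. access 63: MISS. Cache (LRU->MRU): [63]
  2. access 63: HIT. Cache (LRU->MRU): [63]
  3. access 64: MISS. Cache (LRU->MRU): [63 64]
  4. access 63: HIT. Cache (LRU->MRU): [64 63]
  5. access 64: HIT. Cache (LRU->MRU): [63 64]
  6. access 34: MISS. Cache (LRU->MRU): [63 64 34]
  7. access 6: MISS. Cache (LRU->MRU): [63 64 34 6]
  8. access 78: MISS. Cache (LRU->MRU): [63 64 34 6 78]
  9. access 94: MISS. Cache (LRU->MRU): [63 64 34 6 78 94]
  10. access 16: MISS. Cache (LRU->MRU): [63 64 34 6 78 94 16]
  11. access 34: HIT. Cache (LRU->MRU): [63 64 6 78 94 16 34]
  12. access 34: HIT. Cache (LRU->MRU): [63 64 6 78 94 16 34]
  13. access 94: HIT. Cache (LRU->MRU): [63 64 6 78 16 34 94]
  14. access 58: MISS, evict 63. Cache (LRU->MRU): [64 6 78 16 34 94 58]
  15. access 64: HIT. Cache (LRU->MRU): [6 78 16 34 94 58 64]
  16. access 64: HIT. Cache (LRU->MRU): [6 78 16 34 94 58 64]
  17. access 34: HIT. Cache (LRU->MRU): [6 78 16 94 58 64 34]
  18. access 10: MISS, evict 6. Cache (LRU->MRU): [78 16 94 58 64 34 10]
  19. access 58: HIT. Cache (LRU->MRU): [78 16 94 64 34 10 58]
  20. access 6: MISS, evict 78. Cache (LRU->MRU): [16 94 64 34 10 58 6]
  21. access 78: MISS, evict 16. Cache (LRU->MRU): [94 64 34 10 58 6 78]
  22. access 64: HIT. Cache (LRU->MRU): [94 34 10 58 6 78 64]
  23. access 10: HIT. Cache (LRU->MRU): [94 34 58 6 78 64 10]
  24. access 78: HIT. Cache (LRU->MRU): [94 34 58 6 64 10 78]
  25. access 58: HIT. Cache (LRU->MRU): [94 34 6 64 10 78 58]
  26. access 78: HIT. Cache (LRU->MRU): [94 34 6 64 10 58 78]
  27. access 63: MISS, evict 94. Cache (LRU->MRU): [34 6 64 10 58 78 63]
  28. access 78: HIT. Cache (LRU->MRU): [34 6 64 10 58 63 78]
  29. access 63: HIT. Cache (LRU->MRU): [34 6 64 10 58 78 63]
Total: 17 hits, 12 misses, 5 evictions

Answer: 34 6 64 10 58 78 63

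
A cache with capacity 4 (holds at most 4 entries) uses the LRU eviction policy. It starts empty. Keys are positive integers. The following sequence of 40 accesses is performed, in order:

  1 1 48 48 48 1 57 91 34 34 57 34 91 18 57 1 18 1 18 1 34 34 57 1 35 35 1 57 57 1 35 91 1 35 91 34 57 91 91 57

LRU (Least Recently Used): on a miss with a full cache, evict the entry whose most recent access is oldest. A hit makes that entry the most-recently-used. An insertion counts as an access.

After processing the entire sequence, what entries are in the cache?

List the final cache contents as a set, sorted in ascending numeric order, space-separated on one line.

LRU simulation (capacity=4):
  1. access 1: MISS. Cache (LRU->MRU): [1]
  2. access 1: HIT. Cache (LRU->MRU): [1]
  3. access 48: MISS. Cache (LRU->MRU): [1 48]
  4. access 48: HIT. Cache (LRU->MRU): [1 48]
  5. access 48: HIT. Cache (LRU->MRU): [1 48]
  6. access 1: HIT. Cache (LRU->MRU): [48 1]
  7. access 57: MISS. Cache (LRU->MRU): [48 1 57]
  8. access 91: MISS. Cache (LRU->MRU): [48 1 57 91]
  9. access 34: MISS, evict 48. Cache (LRU->MRU): [1 57 91 34]
  10. access 34: HIT. Cache (LRU->MRU): [1 57 91 34]
  11. access 57: HIT. Cache (LRU->MRU): [1 91 34 57]
  12. access 34: HIT. Cache (LRU->MRU): [1 91 57 34]
  13. access 91: HIT. Cache (LRU->MRU): [1 57 34 91]
  14. access 18: MISS, evict 1. Cache (LRU->MRU): [57 34 91 18]
  15. access 57: HIT. Cache (LRU->MRU): [34 91 18 57]
  16. access 1: MISS, evict 34. Cache (LRU->MRU): [91 18 57 1]
  17. access 18: HIT. Cache (LRU->MRU): [91 57 1 18]
  18. access 1: HIT. Cache (LRU->MRU): [91 57 18 1]
  19. access 18: HIT. Cache (LRU->MRU): [91 57 1 18]
  20. access 1: HIT. Cache (LRU->MRU): [91 57 18 1]
  21. access 34: MISS, evict 91. Cache (LRU->MRU): [57 18 1 34]
  22. access 34: HIT. Cache (LRU->MRU): [57 18 1 34]
  23. access 57: HIT. Cache (LRU->MRU): [18 1 34 57]
  24. access 1: HIT. Cache (LRU->MRU): [18 34 57 1]
  25. access 35: MISS, evict 18. Cache (LRU->MRU): [34 57 1 35]
  26. access 35: HIT. Cache (LRU->MRU): [34 57 1 35]
  27. access 1: HIT. Cache (LRU->MRU): [34 57 35 1]
  28. access 57: HIT. Cache (LRU->MRU): [34 35 1 57]
  29. access 57: HIT. Cache (LRU->MRU): [34 35 1 57]
  30. access 1: HIT. Cache (LRU->MRU): [34 35 57 1]
  31. access 35: HIT. Cache (LRU->MRU): [34 57 1 35]
  32. access 91: MISS, evict 34. Cache (LRU->MRU): [57 1 35 91]
  33. access 1: HIT. Cache (LRU->MRU): [57 35 91 1]
  34. access 35: HIT. Cache (LRU->MRU): [57 91 1 35]
  35. access 91: HIT. Cache (LRU->MRU): [57 1 35 91]
  36. access 34: MISS, evict 57. Cache (LRU->MRU): [1 35 91 34]
  37. access 57: MISS, evict 1. Cache (LRU->MRU): [35 91 34 57]
  38. access 91: HIT. Cache (LRU->MRU): [35 34 57 91]
  39. access 91: HIT. Cache (LRU->MRU): [35 34 57 91]
  40. access 57: HIT. Cache (LRU->MRU): [35 34 91 57]
Total: 28 hits, 12 misses, 8 evictions

Answer: 34 35 57 91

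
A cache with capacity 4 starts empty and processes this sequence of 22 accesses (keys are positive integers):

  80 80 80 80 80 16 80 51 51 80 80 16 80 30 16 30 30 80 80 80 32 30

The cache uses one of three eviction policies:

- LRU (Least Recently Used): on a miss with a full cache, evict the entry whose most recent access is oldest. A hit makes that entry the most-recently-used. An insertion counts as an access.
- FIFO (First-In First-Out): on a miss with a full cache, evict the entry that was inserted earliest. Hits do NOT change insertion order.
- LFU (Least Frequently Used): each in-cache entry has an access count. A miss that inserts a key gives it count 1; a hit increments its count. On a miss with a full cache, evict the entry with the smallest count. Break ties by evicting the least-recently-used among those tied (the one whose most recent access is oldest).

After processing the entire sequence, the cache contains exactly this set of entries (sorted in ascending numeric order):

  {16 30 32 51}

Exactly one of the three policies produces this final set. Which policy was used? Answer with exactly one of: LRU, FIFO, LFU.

Simulating under each policy and comparing final sets:
  LRU: final set = {16 30 32 80} -> differs
  FIFO: final set = {16 30 32 51} -> MATCHES target
  LFU: final set = {16 30 32 80} -> differs
Only FIFO produces the target set.

Answer: FIFO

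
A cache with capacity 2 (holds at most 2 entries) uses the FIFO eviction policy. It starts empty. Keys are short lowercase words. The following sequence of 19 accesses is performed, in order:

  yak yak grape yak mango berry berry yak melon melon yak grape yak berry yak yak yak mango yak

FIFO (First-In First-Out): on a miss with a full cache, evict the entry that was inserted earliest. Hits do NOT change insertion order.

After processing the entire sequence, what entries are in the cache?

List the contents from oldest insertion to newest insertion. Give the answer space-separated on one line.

Answer: mango yak

Derivation:
FIFO simulation (capacity=2):
  1. access yak: MISS. Cache (old->new): [yak]
  2. access yak: HIT. Cache (old->new): [yak]
  3. access grape: MISS. Cache (old->new): [yak grape]
  4. access yak: HIT. Cache (old->new): [yak grape]
  5. access mango: MISS, evict yak. Cache (old->new): [grape mango]
  6. access berry: MISS, evict grape. Cache (old->new): [mango berry]
  7. access berry: HIT. Cache (old->new): [mango berry]
  8. access yak: MISS, evict mango. Cache (old->new): [berry yak]
  9. access melon: MISS, evict berry. Cache (old->new): [yak melon]
  10. access melon: HIT. Cache (old->new): [yak melon]
  11. access yak: HIT. Cache (old->new): [yak melon]
  12. access grape: MISS, evict yak. Cache (old->new): [melon grape]
  13. access yak: MISS, evict melon. Cache (old->new): [grape yak]
  14. access berry: MISS, evict grape. Cache (old->new): [yak berry]
  15. access yak: HIT. Cache (old->new): [yak berry]
  16. access yak: HIT. Cache (old->new): [yak berry]
  17. access yak: HIT. Cache (old->new): [yak berry]
  18. access mango: MISS, evict yak. Cache (old->new): [berry mango]
  19. access yak: MISS, evict berry. Cache (old->new): [mango yak]
Total: 8 hits, 11 misses, 9 evictions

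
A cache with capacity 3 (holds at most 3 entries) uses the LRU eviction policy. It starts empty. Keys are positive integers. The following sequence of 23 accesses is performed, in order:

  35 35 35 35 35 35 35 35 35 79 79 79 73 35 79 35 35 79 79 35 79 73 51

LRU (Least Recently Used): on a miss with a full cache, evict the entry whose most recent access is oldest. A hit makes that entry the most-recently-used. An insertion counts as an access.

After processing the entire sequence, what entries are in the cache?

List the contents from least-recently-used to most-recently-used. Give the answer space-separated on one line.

LRU simulation (capacity=3):
  1. access 35: MISS. Cache (LRU->MRU): [35]
  2. access 35: HIT. Cache (LRU->MRU): [35]
  3. access 35: HIT. Cache (LRU->MRU): [35]
  4. access 35: HIT. Cache (LRU->MRU): [35]
  5. access 35: HIT. Cache (LRU->MRU): [35]
  6. access 35: HIT. Cache (LRU->MRU): [35]
  7. access 35: HIT. Cache (LRU->MRU): [35]
  8. access 35: HIT. Cache (LRU->MRU): [35]
  9. access 35: HIT. Cache (LRU->MRU): [35]
  10. access 79: MISS. Cache (LRU->MRU): [35 79]
  11. access 79: HIT. Cache (LRU->MRU): [35 79]
  12. access 79: HIT. Cache (LRU->MRU): [35 79]
  13. access 73: MISS. Cache (LRU->MRU): [35 79 73]
  14. access 35: HIT. Cache (LRU->MRU): [79 73 35]
  15. access 79: HIT. Cache (LRU->MRU): [73 35 79]
  16. access 35: HIT. Cache (LRU->MRU): [73 79 35]
  17. access 35: HIT. Cache (LRU->MRU): [73 79 35]
  18. access 79: HIT. Cache (LRU->MRU): [73 35 79]
  19. access 79: HIT. Cache (LRU->MRU): [73 35 79]
  20. access 35: HIT. Cache (LRU->MRU): [73 79 35]
  21. access 79: HIT. Cache (LRU->MRU): [73 35 79]
  22. access 73: HIT. Cache (LRU->MRU): [35 79 73]
  23. access 51: MISS, evict 35. Cache (LRU->MRU): [79 73 51]
Total: 19 hits, 4 misses, 1 evictions

Answer: 79 73 51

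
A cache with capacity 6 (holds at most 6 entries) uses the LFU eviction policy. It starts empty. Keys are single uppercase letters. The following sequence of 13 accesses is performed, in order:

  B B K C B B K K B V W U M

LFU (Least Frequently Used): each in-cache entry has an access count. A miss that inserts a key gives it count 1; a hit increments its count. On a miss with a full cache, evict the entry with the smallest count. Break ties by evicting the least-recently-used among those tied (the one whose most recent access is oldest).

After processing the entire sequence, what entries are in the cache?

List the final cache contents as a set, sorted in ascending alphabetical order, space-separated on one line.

Answer: B K M U V W

Derivation:
LFU simulation (capacity=6):
  1. access B: MISS. Cache: [B(c=1)]
  2. access B: HIT, count now 2. Cache: [B(c=2)]
  3. access K: MISS. Cache: [K(c=1) B(c=2)]
  4. access C: MISS. Cache: [K(c=1) C(c=1) B(c=2)]
  5. access B: HIT, count now 3. Cache: [K(c=1) C(c=1) B(c=3)]
  6. access B: HIT, count now 4. Cache: [K(c=1) C(c=1) B(c=4)]
  7. access K: HIT, count now 2. Cache: [C(c=1) K(c=2) B(c=4)]
  8. access K: HIT, count now 3. Cache: [C(c=1) K(c=3) B(c=4)]
  9. access B: HIT, count now 5. Cache: [C(c=1) K(c=3) B(c=5)]
  10. access V: MISS. Cache: [C(c=1) V(c=1) K(c=3) B(c=5)]
  11. access W: MISS. Cache: [C(c=1) V(c=1) W(c=1) K(c=3) B(c=5)]
  12. access U: MISS. Cache: [C(c=1) V(c=1) W(c=1) U(c=1) K(c=3) B(c=5)]
  13. access M: MISS, evict C(c=1). Cache: [V(c=1) W(c=1) U(c=1) M(c=1) K(c=3) B(c=5)]
Total: 6 hits, 7 misses, 1 evictions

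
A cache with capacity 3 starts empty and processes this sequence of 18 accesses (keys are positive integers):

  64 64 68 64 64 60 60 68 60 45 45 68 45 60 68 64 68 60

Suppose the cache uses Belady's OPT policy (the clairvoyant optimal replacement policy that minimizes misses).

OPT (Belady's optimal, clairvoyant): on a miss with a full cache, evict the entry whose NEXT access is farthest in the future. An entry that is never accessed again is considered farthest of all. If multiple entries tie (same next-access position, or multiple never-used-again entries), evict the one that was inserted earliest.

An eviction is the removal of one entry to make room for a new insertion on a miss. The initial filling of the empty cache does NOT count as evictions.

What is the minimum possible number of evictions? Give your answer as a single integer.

OPT (Belady) simulation (capacity=3):
  1. access 64: MISS. Cache: [64]
  2. access 64: HIT. Next use of 64: step 4. Cache: [64]
  3. access 68: MISS. Cache: [64 68]
  4. access 64: HIT. Next use of 64: step 5. Cache: [64 68]
  5. access 64: HIT. Next use of 64: step 16. Cache: [64 68]
  6. access 60: MISS. Cache: [64 68 60]
  7. access 60: HIT. Next use of 60: step 9. Cache: [64 68 60]
  8. access 68: HIT. Next use of 68: step 12. Cache: [64 68 60]
  9. access 60: HIT. Next use of 60: step 14. Cache: [64 68 60]
  10. access 45: MISS, evict 64 (next use: step 16). Cache: [68 60 45]
  11. access 45: HIT. Next use of 45: step 13. Cache: [68 60 45]
  12. access 68: HIT. Next use of 68: step 15. Cache: [68 60 45]
  13. access 45: HIT. Next use of 45: never. Cache: [68 60 45]
  14. access 60: HIT. Next use of 60: step 18. Cache: [68 60 45]
  15. access 68: HIT. Next use of 68: step 17. Cache: [68 60 45]
  16. access 64: MISS, evict 45 (next use: never). Cache: [68 60 64]
  17. access 68: HIT. Next use of 68: never. Cache: [68 60 64]
  18. access 60: HIT. Next use of 60: never. Cache: [68 60 64]
Total: 13 hits, 5 misses, 2 evictions

Answer: 2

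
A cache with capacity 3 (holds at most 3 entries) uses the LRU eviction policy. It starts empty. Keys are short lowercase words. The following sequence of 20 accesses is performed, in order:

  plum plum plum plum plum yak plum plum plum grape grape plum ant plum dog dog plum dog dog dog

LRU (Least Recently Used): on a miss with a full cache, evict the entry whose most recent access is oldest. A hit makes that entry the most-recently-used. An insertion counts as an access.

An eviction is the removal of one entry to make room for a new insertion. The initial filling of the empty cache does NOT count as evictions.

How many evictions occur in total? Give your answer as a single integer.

LRU simulation (capacity=3):
  1. access plum: MISS. Cache (LRU->MRU): [plum]
  2. access plum: HIT. Cache (LRU->MRU): [plum]
  3. access plum: HIT. Cache (LRU->MRU): [plum]
  4. access plum: HIT. Cache (LRU->MRU): [plum]
  5. access plum: HIT. Cache (LRU->MRU): [plum]
  6. access yak: MISS. Cache (LRU->MRU): [plum yak]
  7. access plum: HIT. Cache (LRU->MRU): [yak plum]
  8. access plum: HIT. Cache (LRU->MRU): [yak plum]
  9. access plum: HIT. Cache (LRU->MRU): [yak plum]
  10. access grape: MISS. Cache (LRU->MRU): [yak plum grape]
  11. access grape: HIT. Cache (LRU->MRU): [yak plum grape]
  12. access plum: HIT. Cache (LRU->MRU): [yak grape plum]
  13. access ant: MISS, evict yak. Cache (LRU->MRU): [grape plum ant]
  14. access plum: HIT. Cache (LRU->MRU): [grape ant plum]
  15. access dog: MISS, evict grape. Cache (LRU->MRU): [ant plum dog]
  16. access dog: HIT. Cache (LRU->MRU): [ant plum dog]
  17. access plum: HIT. Cache (LRU->MRU): [ant dog plum]
  18. access dog: HIT. Cache (LRU->MRU): [ant plum dog]
  19. access dog: HIT. Cache (LRU->MRU): [ant plum dog]
  20. access dog: HIT. Cache (LRU->MRU): [ant plum dog]
Total: 15 hits, 5 misses, 2 evictions

Answer: 2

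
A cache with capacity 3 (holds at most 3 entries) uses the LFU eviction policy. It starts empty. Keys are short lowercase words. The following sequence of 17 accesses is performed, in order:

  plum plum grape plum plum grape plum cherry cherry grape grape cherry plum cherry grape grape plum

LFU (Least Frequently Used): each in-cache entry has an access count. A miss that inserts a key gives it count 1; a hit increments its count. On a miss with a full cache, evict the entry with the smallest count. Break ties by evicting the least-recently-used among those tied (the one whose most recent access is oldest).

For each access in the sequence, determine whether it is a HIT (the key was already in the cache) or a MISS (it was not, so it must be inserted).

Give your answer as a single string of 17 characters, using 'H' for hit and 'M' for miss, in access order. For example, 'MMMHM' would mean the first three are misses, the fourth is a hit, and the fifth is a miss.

Answer: MHMHHHHMHHHHHHHHH

Derivation:
LFU simulation (capacity=3):
  1. access plum: MISS. Cache: [plum(c=1)]
  2. access plum: HIT, count now 2. Cache: [plum(c=2)]
  3. access grape: MISS. Cache: [grape(c=1) plum(c=2)]
  4. access plum: HIT, count now 3. Cache: [grape(c=1) plum(c=3)]
  5. access plum: HIT, count now 4. Cache: [grape(c=1) plum(c=4)]
  6. access grape: HIT, count now 2. Cache: [grape(c=2) plum(c=4)]
  7. access plum: HIT, count now 5. Cache: [grape(c=2) plum(c=5)]
  8. access cherry: MISS. Cache: [cherry(c=1) grape(c=2) plum(c=5)]
  9. access cherry: HIT, count now 2. Cache: [grape(c=2) cherry(c=2) plum(c=5)]
  10. access grape: HIT, count now 3. Cache: [cherry(c=2) grape(c=3) plum(c=5)]
  11. access grape: HIT, count now 4. Cache: [cherry(c=2) grape(c=4) plum(c=5)]
  12. access cherry: HIT, count now 3. Cache: [cherry(c=3) grape(c=4) plum(c=5)]
  13. access plum: HIT, count now 6. Cache: [cherry(c=3) grape(c=4) plum(c=6)]
  14. access cherry: HIT, count now 4. Cache: [grape(c=4) cherry(c=4) plum(c=6)]
  15. access grape: HIT, count now 5. Cache: [cherry(c=4) grape(c=5) plum(c=6)]
  16. access grape: HIT, count now 6. Cache: [cherry(c=4) plum(c=6) grape(c=6)]
  17. access plum: HIT, count now 7. Cache: [cherry(c=4) grape(c=6) plum(c=7)]
Total: 14 hits, 3 misses, 0 evictions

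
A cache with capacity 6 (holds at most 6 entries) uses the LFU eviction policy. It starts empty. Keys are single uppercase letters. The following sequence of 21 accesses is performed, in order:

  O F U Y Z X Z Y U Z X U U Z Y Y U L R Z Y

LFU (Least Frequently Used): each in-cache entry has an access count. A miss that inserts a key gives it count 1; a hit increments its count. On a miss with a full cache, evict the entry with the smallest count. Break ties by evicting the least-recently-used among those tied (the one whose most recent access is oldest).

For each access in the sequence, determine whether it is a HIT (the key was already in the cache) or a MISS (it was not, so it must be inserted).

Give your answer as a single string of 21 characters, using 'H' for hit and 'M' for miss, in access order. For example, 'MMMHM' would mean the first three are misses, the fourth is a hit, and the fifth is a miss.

Answer: MMMMMMHHHHHHHHHHHMMHH

Derivation:
LFU simulation (capacity=6):
  1. access O: MISS. Cache: [O(c=1)]
  2. access F: MISS. Cache: [O(c=1) F(c=1)]
  3. access U: MISS. Cache: [O(c=1) F(c=1) U(c=1)]
  4. access Y: MISS. Cache: [O(c=1) F(c=1) U(c=1) Y(c=1)]
  5. access Z: MISS. Cache: [O(c=1) F(c=1) U(c=1) Y(c=1) Z(c=1)]
  6. access X: MISS. Cache: [O(c=1) F(c=1) U(c=1) Y(c=1) Z(c=1) X(c=1)]
  7. access Z: HIT, count now 2. Cache: [O(c=1) F(c=1) U(c=1) Y(c=1) X(c=1) Z(c=2)]
  8. access Y: HIT, count now 2. Cache: [O(c=1) F(c=1) U(c=1) X(c=1) Z(c=2) Y(c=2)]
  9. access U: HIT, count now 2. Cache: [O(c=1) F(c=1) X(c=1) Z(c=2) Y(c=2) U(c=2)]
  10. access Z: HIT, count now 3. Cache: [O(c=1) F(c=1) X(c=1) Y(c=2) U(c=2) Z(c=3)]
  11. access X: HIT, count now 2. Cache: [O(c=1) F(c=1) Y(c=2) U(c=2) X(c=2) Z(c=3)]
  12. access U: HIT, count now 3. Cache: [O(c=1) F(c=1) Y(c=2) X(c=2) Z(c=3) U(c=3)]
  13. access U: HIT, count now 4. Cache: [O(c=1) F(c=1) Y(c=2) X(c=2) Z(c=3) U(c=4)]
  14. access Z: HIT, count now 4. Cache: [O(c=1) F(c=1) Y(c=2) X(c=2) U(c=4) Z(c=4)]
  15. access Y: HIT, count now 3. Cache: [O(c=1) F(c=1) X(c=2) Y(c=3) U(c=4) Z(c=4)]
  16. access Y: HIT, count now 4. Cache: [O(c=1) F(c=1) X(c=2) U(c=4) Z(c=4) Y(c=4)]
  17. access U: HIT, count now 5. Cache: [O(c=1) F(c=1) X(c=2) Z(c=4) Y(c=4) U(c=5)]
  18. access L: MISS, evict O(c=1). Cache: [F(c=1) L(c=1) X(c=2) Z(c=4) Y(c=4) U(c=5)]
  19. access R: MISS, evict F(c=1). Cache: [L(c=1) R(c=1) X(c=2) Z(c=4) Y(c=4) U(c=5)]
  20. access Z: HIT, count now 5. Cache: [L(c=1) R(c=1) X(c=2) Y(c=4) U(c=5) Z(c=5)]
  21. access Y: HIT, count now 5. Cache: [L(c=1) R(c=1) X(c=2) U(c=5) Z(c=5) Y(c=5)]
Total: 13 hits, 8 misses, 2 evictions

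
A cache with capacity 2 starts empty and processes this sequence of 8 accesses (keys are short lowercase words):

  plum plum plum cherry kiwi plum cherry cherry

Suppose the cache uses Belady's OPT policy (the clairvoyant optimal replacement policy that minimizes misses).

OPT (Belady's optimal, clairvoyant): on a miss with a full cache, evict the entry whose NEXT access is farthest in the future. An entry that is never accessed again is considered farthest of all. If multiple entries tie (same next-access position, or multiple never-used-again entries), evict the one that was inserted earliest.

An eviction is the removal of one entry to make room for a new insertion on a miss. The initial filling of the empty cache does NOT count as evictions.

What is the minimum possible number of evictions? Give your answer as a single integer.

Answer: 2

Derivation:
OPT (Belady) simulation (capacity=2):
  1. access plum: MISS. Cache: [plum]
  2. access plum: HIT. Next use of plum: step 3. Cache: [plum]
  3. access plum: HIT. Next use of plum: step 6. Cache: [plum]
  4. access cherry: MISS. Cache: [plum cherry]
  5. access kiwi: MISS, evict cherry (next use: step 7). Cache: [plum kiwi]
  6. access plum: HIT. Next use of plum: never. Cache: [plum kiwi]
  7. access cherry: MISS, evict plum (next use: never). Cache: [kiwi cherry]
  8. access cherry: HIT. Next use of cherry: never. Cache: [kiwi cherry]
Total: 4 hits, 4 misses, 2 evictions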